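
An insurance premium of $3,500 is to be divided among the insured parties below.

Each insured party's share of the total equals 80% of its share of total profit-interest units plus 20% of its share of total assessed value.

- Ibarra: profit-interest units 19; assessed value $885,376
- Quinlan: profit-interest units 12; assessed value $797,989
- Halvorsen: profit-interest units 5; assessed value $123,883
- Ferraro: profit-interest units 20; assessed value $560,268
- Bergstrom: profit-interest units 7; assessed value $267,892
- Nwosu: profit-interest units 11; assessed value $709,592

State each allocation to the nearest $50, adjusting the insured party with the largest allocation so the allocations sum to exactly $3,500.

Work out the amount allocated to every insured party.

Ibarra: $1,000 · Quinlan: $600 · Halvorsen: $200 · Ferraro: $850 · Bergstrom: $300 · Nwosu: $550

Profit-interest units total 74; assessed value total 3,345,000.
Combined weights (80% profit-interest units + 20% assessed value): Ibarra 0.2583; Quinlan 0.1774; Halvorsen 0.0615; Ferraro 0.2497; Bergstrom 0.0917; Nwosu 0.1613.
Proportional shares: Ibarra 904.20; Quinlan 621.05; Halvorsen 215.11; Ferraro 874.00; Bergstrom 320.93; Nwosu 564.71.
After rounding ($50): Ibarra $900; Quinlan $600; Halvorsen $200; Ferraro $850; Bergstrom $300; Nwosu $550. Sum = $3,400.
Difference $3,500 − $3,400 = +$100 applied to largest allocation (Ibarra): Ibarra becomes $1,000.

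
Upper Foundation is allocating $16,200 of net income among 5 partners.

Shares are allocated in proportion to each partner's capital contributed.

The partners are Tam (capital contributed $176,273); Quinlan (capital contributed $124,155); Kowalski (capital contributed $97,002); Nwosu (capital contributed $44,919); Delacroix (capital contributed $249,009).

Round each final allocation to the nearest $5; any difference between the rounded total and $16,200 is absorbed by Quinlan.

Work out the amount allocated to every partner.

Capital contributed total: 691,358.
Proportional shares: Tam 176,273/691,358 × $16,200 = 4,130.45; Quinlan 124,155/691,358 × $16,200 = 2,909.22; Kowalski 97,002/691,358 × $16,200 = 2,272.96; Nwosu 44,919/691,358 × $16,200 = 1,052.55; Delacroix 249,009/691,358 × $16,200 = 5,834.81.
After rounding ($5): Tam $4,130; Quinlan $2,910; Kowalski $2,275; Nwosu $1,055; Delacroix $5,835. Sum = $16,205.
Difference $16,200 − $16,205 = −$5 applied to Quinlan: Quinlan becomes $2,905.

Tam: $4,130 | Quinlan: $2,905 | Kowalski: $2,275 | Nwosu: $1,055 | Delacroix: $5,835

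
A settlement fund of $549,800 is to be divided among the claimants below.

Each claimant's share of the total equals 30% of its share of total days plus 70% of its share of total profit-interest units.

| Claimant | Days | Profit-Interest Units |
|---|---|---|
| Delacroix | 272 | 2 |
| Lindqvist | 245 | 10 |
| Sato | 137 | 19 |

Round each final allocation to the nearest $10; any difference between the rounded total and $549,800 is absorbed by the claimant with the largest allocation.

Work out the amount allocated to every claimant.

Delacroix: $93,430; Lindqvist: $185,940; Sato: $270,430

Totals — days 654, profit-interest units 31.
Composite weights (30% days + 70% profit-interest units): Delacroix 0.1699; Lindqvist 0.3382; Sato 0.4919.
Proportional shares: Delacroix 93,428.58; Lindqvist 185,937.84; Sato 270,433.59.
At nearest $10: Delacroix $93,430; Lindqvist $185,940; Sato $270,430. Sum = $549,800.
No rounding difference to absorb.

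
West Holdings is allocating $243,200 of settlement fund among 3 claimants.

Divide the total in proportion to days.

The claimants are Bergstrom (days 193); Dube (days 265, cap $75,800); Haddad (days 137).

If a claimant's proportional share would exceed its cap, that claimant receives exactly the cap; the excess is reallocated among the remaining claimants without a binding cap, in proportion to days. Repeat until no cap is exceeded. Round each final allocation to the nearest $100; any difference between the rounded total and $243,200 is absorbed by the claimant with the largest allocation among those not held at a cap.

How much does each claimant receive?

Bergstrom: $97,900; Dube: $75,800; Haddad: $69,500

Combined days = 595.
Pro-rata shares before constraints: Bergstrom 78,886.72; Dube 108,315.97; Haddad 55,997.31.
Capped: Dube ($75,800); balance $167,400 reallocated over remaining days 330.
Redistributed shares: Bergstrom 97,903.64 → $97,900; Haddad 69,496.36 → $69,500.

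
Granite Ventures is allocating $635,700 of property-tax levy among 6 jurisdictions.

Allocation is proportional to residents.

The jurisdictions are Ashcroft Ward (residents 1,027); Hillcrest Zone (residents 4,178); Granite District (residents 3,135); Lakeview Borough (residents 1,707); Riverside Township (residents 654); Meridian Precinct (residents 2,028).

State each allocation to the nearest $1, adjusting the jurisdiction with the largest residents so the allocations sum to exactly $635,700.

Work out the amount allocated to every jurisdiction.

Ashcroft Ward: $51,289; Hillcrest Zone: $208,655; Granite District: $156,565; Lakeview Borough: $85,249; Riverside Township: $32,661; Meridian Precinct: $101,281

Sum of residents: 12,729.
Unrounded shares: Ashcroft Ward 1,027/12,729 × $635,700 = 51,289.49; Hillcrest Zone 4,178/12,729 × $635,700 = 208,653.83; Granite District 3,135/12,729 × $635,700 = 156,565.28; Lakeview Borough 1,707/12,729 × $635,700 = 85,249.42; Riverside Township 654/12,729 × $635,700 = 32,661.47; Meridian Precinct 2,028/12,729 × $635,700 = 101,280.51.
After rounding ($1): Ashcroft Ward $51,289; Hillcrest Zone $208,654; Granite District $156,565; Lakeview Borough $85,249; Riverside Township $32,661; Meridian Precinct $101,281. Sum = $635,699.
Difference $635,700 − $635,699 = +$1 applied to largest residents (Hillcrest Zone): Hillcrest Zone becomes $208,655.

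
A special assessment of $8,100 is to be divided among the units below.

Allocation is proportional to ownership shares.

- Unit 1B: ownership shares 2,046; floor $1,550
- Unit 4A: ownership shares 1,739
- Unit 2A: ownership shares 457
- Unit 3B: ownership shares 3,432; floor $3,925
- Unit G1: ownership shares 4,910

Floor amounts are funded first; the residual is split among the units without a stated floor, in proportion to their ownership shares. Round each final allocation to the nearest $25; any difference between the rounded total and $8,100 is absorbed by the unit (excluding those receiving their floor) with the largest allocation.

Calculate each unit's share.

Fund the minimums — Unit 1B $1,550; Unit 3B $3,925. Balance $2,625.
Balance split over remaining ownership shares 7,106: Unit 4A 642.40 → $650; Unit 2A 168.82 → $175; Unit G1 1,813.78 → $1,825.
Rounding difference −$25 applied to Unit G1 → $1,800.

Unit 1B: $1,550 · Unit 4A: $650 · Unit 2A: $175 · Unit 3B: $3,925 · Unit G1: $1,800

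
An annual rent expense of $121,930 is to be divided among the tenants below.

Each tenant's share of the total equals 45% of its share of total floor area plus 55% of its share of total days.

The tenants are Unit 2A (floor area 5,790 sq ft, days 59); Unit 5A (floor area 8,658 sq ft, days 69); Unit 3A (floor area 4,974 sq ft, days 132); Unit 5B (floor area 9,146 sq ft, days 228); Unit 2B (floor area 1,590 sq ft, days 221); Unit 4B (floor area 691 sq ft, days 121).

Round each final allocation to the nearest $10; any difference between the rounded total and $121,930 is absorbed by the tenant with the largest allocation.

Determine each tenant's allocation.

Floor area total 30,849; days total 830.
Composite weights (45% floor area + 55% days): Unit 2A 0.1236; Unit 5A 0.1720; Unit 3A 0.1600; Unit 5B 0.2845; Unit 2B 0.1696; Unit 4B 0.0903.
Pro-rata amounts: Unit 2A 15,065.20; Unit 5A 20,974.24; Unit 3A 19,512.03; Unit 5B 34,688.93; Unit 2B 20,684.13; Unit 4B 11,005.46.
After rounding ($10): Unit 2A $15,070; Unit 5A $20,970; Unit 3A $19,510; Unit 5B $34,690; Unit 2B $20,680; Unit 4B $11,010. Sum = $121,930.
Rounded total matches; no reconciliation needed.

Unit 2A: $15,070 · Unit 5A: $20,970 · Unit 3A: $19,510 · Unit 5B: $34,690 · Unit 2B: $20,680 · Unit 4B: $11,010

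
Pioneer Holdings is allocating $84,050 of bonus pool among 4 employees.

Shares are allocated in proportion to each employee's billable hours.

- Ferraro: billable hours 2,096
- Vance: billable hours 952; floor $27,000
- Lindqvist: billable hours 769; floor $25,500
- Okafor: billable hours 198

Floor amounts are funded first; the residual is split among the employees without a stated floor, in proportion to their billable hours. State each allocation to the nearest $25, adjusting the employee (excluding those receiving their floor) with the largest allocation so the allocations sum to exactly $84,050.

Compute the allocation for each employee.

Ferraro: $28,825 | Vance: $27,000 | Lindqvist: $25,500 | Okafor: $2,725

Fund the minimums — Vance $27,000; Lindqvist $25,500. Remaining pool $31,550.
Remaining pool split over remaining billable hours 2,294: Ferraro 28,826.85 → $28,825; Okafor 2,723.15 → $2,725.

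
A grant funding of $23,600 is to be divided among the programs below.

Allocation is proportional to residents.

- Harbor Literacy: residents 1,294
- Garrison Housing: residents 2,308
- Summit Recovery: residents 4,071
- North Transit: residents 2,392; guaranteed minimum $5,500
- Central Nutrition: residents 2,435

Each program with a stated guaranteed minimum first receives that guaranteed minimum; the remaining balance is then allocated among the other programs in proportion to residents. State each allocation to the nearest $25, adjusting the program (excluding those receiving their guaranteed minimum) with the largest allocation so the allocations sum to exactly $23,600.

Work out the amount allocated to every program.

Fund the minimums — North Transit $5,500. Balance $18,100.
Balance split over remaining residents 10,108: Harbor Literacy 2,317.12 → $2,325; Garrison Housing 4,132.85 → $4,125; Summit Recovery 7,289.78 → $7,300; Central Nutrition 4,360.26 → $4,350.

Harbor Literacy: $2,325 | Garrison Housing: $4,125 | Summit Recovery: $7,300 | North Transit: $5,500 | Central Nutrition: $4,350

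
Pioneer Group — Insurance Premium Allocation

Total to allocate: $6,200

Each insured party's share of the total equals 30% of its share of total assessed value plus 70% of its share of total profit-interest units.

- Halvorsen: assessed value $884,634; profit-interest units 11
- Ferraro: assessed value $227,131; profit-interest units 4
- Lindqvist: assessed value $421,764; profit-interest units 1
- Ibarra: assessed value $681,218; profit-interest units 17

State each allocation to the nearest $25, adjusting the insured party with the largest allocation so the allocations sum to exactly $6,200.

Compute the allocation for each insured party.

Totals — assessed value 2,214,747, profit-interest units 33.
Blended shares (30% assessed value + 70% profit-interest units): Halvorsen 0.3532; Ferraro 0.1156; Lindqvist 0.0783; Ibarra 0.4529.
Proportional shares: Halvorsen 2,189.60; Ferraro 716.81; Lindqvist 485.72; Ibarra 2,807.86.
At nearest $25: Halvorsen $2,200; Ferraro $725; Lindqvist $475; Ibarra $2,800. Sum = $6,200.
No rounding difference to absorb.

Halvorsen: $2,200 | Ferraro: $725 | Lindqvist: $475 | Ibarra: $2,800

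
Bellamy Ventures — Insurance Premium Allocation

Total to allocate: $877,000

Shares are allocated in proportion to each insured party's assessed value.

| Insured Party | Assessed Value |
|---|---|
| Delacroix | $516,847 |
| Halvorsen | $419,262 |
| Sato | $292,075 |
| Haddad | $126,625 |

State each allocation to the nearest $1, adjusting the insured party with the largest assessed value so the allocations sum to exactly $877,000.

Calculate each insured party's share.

Delacroix: $334,568 | Halvorsen: $271,398 | Sato: $189,067 | Haddad: $81,967

Combined assessed value = 1,354,809.
Proportional shares: Delacroix 516,847/1,354,809 × $877,000 = 334,567.32; Halvorsen 419,262/1,354,809 × $877,000 = 271,398.24; Sato 292,075/1,354,809 × $877,000 = 189,067.08; Haddad 126,625/1,354,809 × $877,000 = 81,967.37.
At nearest $1: Delacroix $334,567; Halvorsen $271,398; Sato $189,067; Haddad $81,967. Sum = $876,999.
Difference $877,000 − $876,999 = +$1 applied to largest assessed value (Delacroix): Delacroix becomes $334,568.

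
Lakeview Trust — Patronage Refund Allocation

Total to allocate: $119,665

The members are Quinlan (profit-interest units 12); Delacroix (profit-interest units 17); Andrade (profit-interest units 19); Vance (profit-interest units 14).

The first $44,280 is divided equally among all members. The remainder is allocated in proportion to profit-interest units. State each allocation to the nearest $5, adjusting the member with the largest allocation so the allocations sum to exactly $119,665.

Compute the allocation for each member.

Quinlan: $25,660 | Delacroix: $31,740 | Andrade: $34,175 | Vance: $28,090

$44,280 shared equally gives $11,070 per member.
Remainder $75,385 by profit-interest units (total 62): Quinlan 14,590.65 → $14,590; Delacroix 20,670.08 → $20,670; Andrade 23,101.85 → $23,100; Vance 17,022.42 → $17,020.
Rounding difference +$5 on remainder applied to Andrade.
Totals: Quinlan $11,070 + $14,590 = $25,660; Delacroix $11,070 + $20,670 = $31,740; Andrade $11,070 + $23,105 = $34,175; Vance $11,070 + $17,020 = $28,090.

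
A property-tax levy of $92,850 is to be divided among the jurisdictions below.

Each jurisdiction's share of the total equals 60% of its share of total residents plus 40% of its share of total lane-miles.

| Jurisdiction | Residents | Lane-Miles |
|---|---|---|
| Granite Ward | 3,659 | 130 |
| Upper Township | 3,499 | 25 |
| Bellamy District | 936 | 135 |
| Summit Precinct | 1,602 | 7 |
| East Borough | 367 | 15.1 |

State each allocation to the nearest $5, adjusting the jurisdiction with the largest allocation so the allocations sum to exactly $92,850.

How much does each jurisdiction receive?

Residents total 10,063; lane-miles total 312.1.
Blended shares (60% residents + 40% lane-miles): Granite Ward 0.3848; Upper Township 0.2407; Bellamy District 0.2288; Summit Precinct 0.1045; East Borough 0.0412.
Proportional shares: Granite Ward 35,726.71; Upper Township 22,345.90; Bellamy District 21,246.85; Summit Precinct 9,701.87; East Borough 3,828.66.
Rounded to nearest $5: Granite Ward $35,725; Upper Township $22,345; Bellamy District $21,245; Summit Precinct $9,700; East Borough $3,830. Sum = $92,845.
Difference $92,850 − $92,845 = +$5 applied to largest allocation (Granite Ward): Granite Ward becomes $35,730.

Granite Ward: $35,730; Upper Township: $22,345; Bellamy District: $21,245; Summit Precinct: $9,700; East Borough: $3,830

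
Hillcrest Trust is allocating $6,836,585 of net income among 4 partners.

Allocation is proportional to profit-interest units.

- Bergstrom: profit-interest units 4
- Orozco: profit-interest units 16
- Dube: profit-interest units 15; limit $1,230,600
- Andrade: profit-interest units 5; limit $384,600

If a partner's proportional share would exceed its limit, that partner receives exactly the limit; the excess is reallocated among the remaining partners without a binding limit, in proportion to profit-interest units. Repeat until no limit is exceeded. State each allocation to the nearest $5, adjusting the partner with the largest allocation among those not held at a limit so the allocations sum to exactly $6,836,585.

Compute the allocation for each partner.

Total profit-interest units = 40.
Pro-rata shares before constraints: Bergstrom 683,658.50; Orozco 2,734,634.00; Dube 2,563,719.38; Andrade 854,573.12.
Capped: Dube ($1,230,600), Andrade ($384,600); residual $5,221,385 reallocated over remaining profit-interest units 20.
Remaining shares: Bergstrom 1,044,277.00 → $1,044,275; Orozco 4,177,108.00 → $4,177,110.

Bergstrom: $1,044,275 · Orozco: $4,177,110 · Dube: $1,230,600 · Andrade: $384,600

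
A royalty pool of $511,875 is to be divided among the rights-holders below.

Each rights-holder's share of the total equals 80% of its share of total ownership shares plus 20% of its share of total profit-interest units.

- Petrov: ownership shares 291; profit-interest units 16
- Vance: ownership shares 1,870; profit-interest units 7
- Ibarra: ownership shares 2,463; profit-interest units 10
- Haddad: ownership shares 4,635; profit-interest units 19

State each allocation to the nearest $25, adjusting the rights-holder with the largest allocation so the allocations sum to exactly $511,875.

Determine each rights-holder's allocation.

Ownership shares total 9,259; profit-interest units total 52.
Composite weights (80% ownership shares + 20% profit-interest units): Petrov 0.0867; Vance 0.1885; Ibarra 0.2513; Haddad 0.4736.
Proportional shares: Petrov 44,370.13; Vance 96,486.19; Ibarra 128,619.19; Haddad 242,399.50.
After rounding ($25): Petrov $44,375; Vance $96,475; Ibarra $128,625; Haddad $242,400. Sum = $511,875.
Sum already equals the total — no adjustment.

Petrov: $44,375 | Vance: $96,475 | Ibarra: $128,625 | Haddad: $242,400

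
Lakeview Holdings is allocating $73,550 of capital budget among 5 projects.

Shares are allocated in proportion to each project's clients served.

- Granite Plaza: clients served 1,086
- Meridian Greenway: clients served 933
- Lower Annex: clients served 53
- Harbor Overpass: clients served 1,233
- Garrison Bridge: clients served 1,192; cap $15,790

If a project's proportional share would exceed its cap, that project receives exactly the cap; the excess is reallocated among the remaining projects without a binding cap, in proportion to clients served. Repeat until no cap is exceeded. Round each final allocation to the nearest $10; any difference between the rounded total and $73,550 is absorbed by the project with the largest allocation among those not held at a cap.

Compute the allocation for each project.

Clients served total: 4,497.
Proportional shares (ignoring caps): Granite Plaza 17,761.91; Meridian Greenway 15,259.54; Lower Annex 866.83; Harbor Overpass 20,166.14; Garrison Bridge 19,495.57.
Capped: Garrison Bridge ($15,790); balance $57,760 reallocated over remaining clients served 3,305.
Remaining shares: Granite Plaza 18,979.53 → $18,980; Meridian Greenway 16,305.62 → $16,310; Lower Annex 926.26 → $930; Harbor Overpass 21,548.59 → $21,550.
Rounding difference −$10 applied to Harbor Overpass → $21,540.

Granite Plaza: $18,980 | Meridian Greenway: $16,310 | Lower Annex: $930 | Harbor Overpass: $21,540 | Garrison Bridge: $15,790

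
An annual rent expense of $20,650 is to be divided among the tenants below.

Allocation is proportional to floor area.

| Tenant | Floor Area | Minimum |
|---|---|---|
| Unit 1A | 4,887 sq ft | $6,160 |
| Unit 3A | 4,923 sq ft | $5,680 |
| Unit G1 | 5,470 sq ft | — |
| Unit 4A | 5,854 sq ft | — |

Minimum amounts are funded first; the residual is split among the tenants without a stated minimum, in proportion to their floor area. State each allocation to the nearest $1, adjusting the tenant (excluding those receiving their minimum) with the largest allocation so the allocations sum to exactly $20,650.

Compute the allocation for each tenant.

Guaranteed amounts: Unit 1A $6,160; Unit 3A $5,680. Residual $8,810.
Residual split over remaining floor area 11,324: Unit G1 4,255.63 → $4,256; Unit 4A 4,554.37 → $4,554.

Unit 1A: $6,160 · Unit 3A: $5,680 · Unit G1: $4,256 · Unit 4A: $4,554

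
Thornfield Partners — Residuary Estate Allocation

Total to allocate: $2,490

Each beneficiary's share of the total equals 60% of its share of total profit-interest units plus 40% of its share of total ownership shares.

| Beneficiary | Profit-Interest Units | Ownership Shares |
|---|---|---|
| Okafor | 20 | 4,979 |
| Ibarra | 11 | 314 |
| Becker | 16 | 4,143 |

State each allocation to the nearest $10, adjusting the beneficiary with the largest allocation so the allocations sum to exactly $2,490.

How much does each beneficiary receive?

Okafor: $1,160; Ibarra: $380; Becker: $950

Totals — profit-interest units 47, ownership shares 9,436.
Blended shares (60% profit-interest units + 40% ownership shares): Okafor 0.4664; Ibarra 0.1537; Becker 0.3799.
Raw shares: Okafor 1,161.29; Ibarra 382.80; Becker 945.90.
After rounding ($10): Okafor $1,160; Ibarra $380; Becker $950. Sum = $2,490.
No rounding difference to absorb.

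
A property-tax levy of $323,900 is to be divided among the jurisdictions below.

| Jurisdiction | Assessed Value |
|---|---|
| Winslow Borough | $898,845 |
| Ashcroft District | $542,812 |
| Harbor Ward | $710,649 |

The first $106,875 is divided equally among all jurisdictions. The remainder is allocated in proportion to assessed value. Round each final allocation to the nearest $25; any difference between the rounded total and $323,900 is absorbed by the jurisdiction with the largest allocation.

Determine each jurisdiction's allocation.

First tranche $106,875 split equally: $35,625 each.
Remainder $217,025 by assessed value (total 2,152,306): Winslow Borough 90,633.88 → $90,625; Ashcroft District 54,733.75 → $54,725; Harbor Ward 71,657.38 → $71,650.
Rounding difference +$25 on remainder applied to Winslow Borough.
Totals: Winslow Borough $35,625 + $90,650 = $126,275; Ashcroft District $35,625 + $54,725 = $90,350; Harbor Ward $35,625 + $71,650 = $107,275.

Winslow Borough: $126,275; Ashcroft District: $90,350; Harbor Ward: $107,275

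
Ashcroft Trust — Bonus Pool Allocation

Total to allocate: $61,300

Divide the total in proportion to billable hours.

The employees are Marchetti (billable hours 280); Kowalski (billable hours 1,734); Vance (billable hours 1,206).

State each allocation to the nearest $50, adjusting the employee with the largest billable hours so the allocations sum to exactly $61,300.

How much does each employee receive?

Sum of billable hours: 280 + 1,734 + 1,206 = 3,220.
Unrounded shares: Marchetti 5,330.43; Kowalski 33,010.62; Vance 22,958.94.
At nearest $50: Marchetti $5,350; Kowalski $33,000; Vance $22,950. Sum = $61,300.
Sum already equals the total — no adjustment.

Marchetti: $5,350 | Kowalski: $33,000 | Vance: $22,950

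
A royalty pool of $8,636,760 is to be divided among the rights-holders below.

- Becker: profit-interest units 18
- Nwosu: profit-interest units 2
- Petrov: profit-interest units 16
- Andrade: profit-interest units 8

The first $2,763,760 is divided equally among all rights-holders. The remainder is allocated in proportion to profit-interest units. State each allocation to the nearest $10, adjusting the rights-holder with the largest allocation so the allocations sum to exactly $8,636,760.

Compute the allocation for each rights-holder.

Becker: $3,093,530; Nwosu: $957,890; Petrov: $2,826,580; Andrade: $1,758,760

$2,763,760 shared equally gives $690,940 per rights-holder.
Remainder $5,873,000 by profit-interest units (total 44): Becker 2,402,590.91 → $2,402,590; Nwosu 266,954.55 → $266,950; Petrov 2,135,636.36 → $2,135,640; Andrade 1,067,818.18 → $1,067,820.
Totals: Becker $690,940 + $2,402,590 = $3,093,530; Nwosu $690,940 + $266,950 = $957,890; Petrov $690,940 + $2,135,640 = $2,826,580; Andrade $690,940 + $1,067,820 = $1,758,760.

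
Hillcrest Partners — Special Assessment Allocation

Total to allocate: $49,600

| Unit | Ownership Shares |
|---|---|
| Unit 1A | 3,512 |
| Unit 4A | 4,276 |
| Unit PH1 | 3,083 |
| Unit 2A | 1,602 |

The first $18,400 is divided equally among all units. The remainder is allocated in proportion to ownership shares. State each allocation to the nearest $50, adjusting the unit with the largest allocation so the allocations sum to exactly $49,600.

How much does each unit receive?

Unit 1A: $13,400; Unit 4A: $15,300; Unit PH1: $12,300; Unit 2A: $8,600

Equal tier: $18,400 ÷ 4 = $4,600 apiece.
Remainder $31,200 by ownership shares (total 12,473): Unit 1A 8,784.93 → $8,800; Unit 4A 10,696.00 → $10,700; Unit PH1 7,711.83 → $7,700; Unit 2A 4,007.25 → $4,000.
Totals: Unit 1A $4,600 + $8,800 = $13,400; Unit 4A $4,600 + $10,700 = $15,300; Unit PH1 $4,600 + $7,700 = $12,300; Unit 2A $4,600 + $4,000 = $8,600.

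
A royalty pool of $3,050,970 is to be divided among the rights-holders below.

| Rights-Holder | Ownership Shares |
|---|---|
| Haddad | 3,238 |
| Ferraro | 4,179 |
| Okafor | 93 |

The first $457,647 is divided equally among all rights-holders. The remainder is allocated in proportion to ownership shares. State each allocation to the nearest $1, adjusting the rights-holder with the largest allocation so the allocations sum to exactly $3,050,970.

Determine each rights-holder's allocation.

Haddad: $1,270,682 · Ferraro: $1,595,625 · Okafor: $184,663

Equal tier: $457,647 ÷ 3 = $152,549 apiece.
Remainder $2,593,323 by ownership shares (total 7,510): Haddad 1,118,133.14 → $1,118,133; Ferraro 1,443,075.47 → $1,443,075; Okafor 32,114.39 → $32,114.
Rounding difference +$1 on remainder applied to Ferraro.
Totals: Haddad $152,549 + $1,118,133 = $1,270,682; Ferraro $152,549 + $1,443,076 = $1,595,625; Okafor $152,549 + $32,114 = $184,663.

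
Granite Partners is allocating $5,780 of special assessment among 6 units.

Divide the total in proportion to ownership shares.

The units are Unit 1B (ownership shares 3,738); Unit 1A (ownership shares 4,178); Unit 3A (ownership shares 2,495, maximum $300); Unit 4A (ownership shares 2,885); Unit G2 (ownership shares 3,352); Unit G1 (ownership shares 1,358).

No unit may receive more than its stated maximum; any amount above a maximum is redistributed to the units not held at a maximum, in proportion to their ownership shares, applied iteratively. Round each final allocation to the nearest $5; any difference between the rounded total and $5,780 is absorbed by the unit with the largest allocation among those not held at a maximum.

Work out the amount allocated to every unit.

Ownership shares total: 18,006.
Pro-rata shares before constraints: Unit 1B 1,199.91; Unit 1A 1,341.16; Unit 3A 800.91; Unit 4A 926.10; Unit G2 1,076.01; Unit G1 435.92.
Held at cap: Unit 3A ($300); balance $5,480 reallocated over remaining ownership shares 15,511.
Redistributed shares: Unit 1B 1,320.63 → $1,320; Unit 1A 1,476.08 → $1,475; Unit 4A 1,019.26 → $1,020; Unit G2 1,184.25 → $1,185; Unit G1 479.78 → $480.

Unit 1B: $1,320 · Unit 1A: $1,475 · Unit 3A: $300 · Unit 4A: $1,020 · Unit G2: $1,185 · Unit G1: $480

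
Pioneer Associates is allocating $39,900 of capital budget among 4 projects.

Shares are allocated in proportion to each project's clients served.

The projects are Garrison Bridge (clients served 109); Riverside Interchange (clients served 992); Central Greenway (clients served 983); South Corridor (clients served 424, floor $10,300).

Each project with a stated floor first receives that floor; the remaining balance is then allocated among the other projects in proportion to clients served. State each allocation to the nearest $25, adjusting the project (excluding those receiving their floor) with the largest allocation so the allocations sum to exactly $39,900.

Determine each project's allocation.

Guaranteed amounts: South Corridor $10,300. Remaining pool $29,600.
Remaining pool split over remaining clients served 2,084: Garrison Bridge 1,548.18 → $1,550; Riverside Interchange 14,089.83 → $14,100; Central Greenway 13,962.00 → $13,950.

Garrison Bridge: $1,550 | Riverside Interchange: $14,100 | Central Greenway: $13,950 | South Corridor: $10,300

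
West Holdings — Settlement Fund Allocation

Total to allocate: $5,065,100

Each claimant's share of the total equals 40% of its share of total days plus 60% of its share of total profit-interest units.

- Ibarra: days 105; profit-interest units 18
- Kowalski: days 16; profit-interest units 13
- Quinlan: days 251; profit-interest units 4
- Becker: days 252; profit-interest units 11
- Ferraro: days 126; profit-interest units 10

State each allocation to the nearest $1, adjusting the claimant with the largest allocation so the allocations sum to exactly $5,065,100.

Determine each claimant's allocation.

Totals — days 750, profit-interest units 56.
Blended shares (40% days + 60% profit-interest units): Ibarra 0.2489; Kowalski 0.1478; Quinlan 0.1767; Becker 0.2523; Ferraro 0.1743.
Raw shares: Ibarra 1,260,486.31; Kowalski 748,718.26; Quinlan 895,123.77; Becker 1,277,707.65; Ferraro 883,064.01.
After rounding ($1): Ibarra $1,260,486; Kowalski $748,718; Quinlan $895,124; Becker $1,277,708; Ferraro $883,064. Sum = $5,065,100.
Rounded total matches; no reconciliation needed.

Ibarra: $1,260,486 | Kowalski: $748,718 | Quinlan: $895,124 | Becker: $1,277,708 | Ferraro: $883,064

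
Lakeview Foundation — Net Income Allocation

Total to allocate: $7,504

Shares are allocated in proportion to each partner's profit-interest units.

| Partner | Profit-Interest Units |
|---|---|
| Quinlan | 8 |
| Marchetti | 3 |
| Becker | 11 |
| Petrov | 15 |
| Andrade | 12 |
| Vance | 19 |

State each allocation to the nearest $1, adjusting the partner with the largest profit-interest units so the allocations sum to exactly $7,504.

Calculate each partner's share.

Quinlan: $883 | Marchetti: $331 | Becker: $1,214 | Petrov: $1,655 | Andrade: $1,324 | Vance: $2,097

Combined profit-interest units = 8 + 3 + 11 + 15 + 12 + 19 = 68.
Unrounded shares: Quinlan 882.82; Marchetti 331.06; Becker 1,213.88; Petrov 1,655.29; Andrade 1,324.24; Vance 2,096.71.
At nearest $1: Quinlan $883; Marchetti $331; Becker $1,214; Petrov $1,655; Andrade $1,324; Vance $2,097. Sum = $7,504.
No rounding difference to absorb.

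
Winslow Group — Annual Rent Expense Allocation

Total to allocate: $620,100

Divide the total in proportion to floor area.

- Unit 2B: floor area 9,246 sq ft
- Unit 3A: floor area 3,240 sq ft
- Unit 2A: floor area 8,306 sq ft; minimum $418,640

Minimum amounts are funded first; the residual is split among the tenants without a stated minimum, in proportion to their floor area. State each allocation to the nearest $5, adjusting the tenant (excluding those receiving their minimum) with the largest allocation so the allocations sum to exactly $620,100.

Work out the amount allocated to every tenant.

Unit 2B: $149,185 | Unit 3A: $52,275 | Unit 2A: $418,640

Fund the minimums — Unit 2A $418,640. Balance $201,460.
Balance split over remaining floor area 12,486: Unit 2B 149,183.02 → $149,185; Unit 3A 52,276.98 → $52,275.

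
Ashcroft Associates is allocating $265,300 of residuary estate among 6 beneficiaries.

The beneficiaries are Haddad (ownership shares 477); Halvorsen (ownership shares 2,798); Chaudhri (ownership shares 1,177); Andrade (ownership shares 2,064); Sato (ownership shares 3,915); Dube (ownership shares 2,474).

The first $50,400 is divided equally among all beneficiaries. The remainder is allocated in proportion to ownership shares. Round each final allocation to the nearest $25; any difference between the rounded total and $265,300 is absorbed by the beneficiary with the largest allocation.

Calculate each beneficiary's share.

$50,400 shared equally gives $8,400 per beneficiary.
Remainder $214,900 by ownership shares (total 12,905): Haddad 7,943.22 → $7,950; Halvorsen 46,593.58 → $46,600; Chaudhri 19,599.95 → $19,600; Andrade 34,370.68 → $34,375; Sato 65,194.38 → $65,200; Dube 41,198.19 → $41,200.
Rounding difference −$25 on remainder applied to Sato.
Totals: Haddad $8,400 + $7,950 = $16,350; Halvorsen $8,400 + $46,600 = $55,000; Chaudhri $8,400 + $19,600 = $28,000; Andrade $8,400 + $34,375 = $42,775; Sato $8,400 + $65,175 = $73,575; Dube $8,400 + $41,200 = $49,600.

Haddad: $16,350 · Halvorsen: $55,000 · Chaudhri: $28,000 · Andrade: $42,775 · Sato: $73,575 · Dube: $49,600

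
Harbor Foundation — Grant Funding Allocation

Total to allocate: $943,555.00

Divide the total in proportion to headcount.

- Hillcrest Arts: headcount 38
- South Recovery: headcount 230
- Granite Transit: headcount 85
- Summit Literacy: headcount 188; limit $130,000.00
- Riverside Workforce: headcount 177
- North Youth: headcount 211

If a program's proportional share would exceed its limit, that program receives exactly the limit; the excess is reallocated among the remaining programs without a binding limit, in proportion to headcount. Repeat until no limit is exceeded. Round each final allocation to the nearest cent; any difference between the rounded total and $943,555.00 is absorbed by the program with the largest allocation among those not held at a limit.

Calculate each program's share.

Headcount total: 929.
Proportional shares (ignoring caps): Hillcrest Arts 38,595.3606; South Recovery 233,603.4984; Granite Transit 86,331.7277; Summit Literacy 190,945.4682; Riverside Workforce 179,773.1270; North Youth 214,305.8181.
Cap binds for Summit Literacy ($130,000.00); residual $813,555.00 reallocated over remaining headcount 741.
Redistributed shares: Hillcrest Arts 41,720.7692 → $41,720.77; South Recovery 252,520.4453 → $252,520.45; Granite Transit 93,322.7733 → $93,322.77; Riverside Workforce 194,330.9514 → $194,330.95; North Youth 231,660.0607 → $231,660.06.

Hillcrest Arts: $41,720.77 · South Recovery: $252,520.45 · Granite Transit: $93,322.77 · Summit Literacy: $130,000.00 · Riverside Workforce: $194,330.95 · North Youth: $231,660.06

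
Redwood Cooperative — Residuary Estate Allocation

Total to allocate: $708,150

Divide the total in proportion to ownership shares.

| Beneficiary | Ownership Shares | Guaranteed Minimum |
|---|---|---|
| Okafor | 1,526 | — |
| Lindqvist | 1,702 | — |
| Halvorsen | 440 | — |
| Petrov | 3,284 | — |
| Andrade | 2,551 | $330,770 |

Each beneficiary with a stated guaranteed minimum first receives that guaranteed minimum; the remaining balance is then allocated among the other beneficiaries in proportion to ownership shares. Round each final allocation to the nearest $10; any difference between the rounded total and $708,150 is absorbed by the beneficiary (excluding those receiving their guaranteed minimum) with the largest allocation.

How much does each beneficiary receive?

Guaranteed amounts: Andrade $330,770. Residual $377,380.
Residual split over remaining ownership shares 6,952: Okafor 82,836.86 → $82,840; Lindqvist 92,390.79 → $92,390; Halvorsen 23,884.81 → $23,880; Petrov 178,267.54 → $178,270.

Okafor: $82,840; Lindqvist: $92,390; Halvorsen: $23,880; Petrov: $178,270; Andrade: $330,770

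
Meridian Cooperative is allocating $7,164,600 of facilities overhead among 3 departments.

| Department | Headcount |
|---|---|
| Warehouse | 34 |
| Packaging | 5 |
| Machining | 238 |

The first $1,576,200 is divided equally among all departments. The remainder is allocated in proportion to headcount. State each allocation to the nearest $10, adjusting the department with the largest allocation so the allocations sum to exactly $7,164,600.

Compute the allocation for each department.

Equal tier: $1,576,200 ÷ 3 = $525,400 apiece.
Remainder $5,588,400 by headcount (total 277): Warehouse 685,940.79 → $685,940; Packaging 100,873.65 → $100,870; Machining 4,801,585.56 → $4,801,590.
Totals: Warehouse $525,400 + $685,940 = $1,211,340; Packaging $525,400 + $100,870 = $626,270; Machining $525,400 + $4,801,590 = $5,326,990.

Warehouse: $1,211,340 · Packaging: $626,270 · Machining: $5,326,990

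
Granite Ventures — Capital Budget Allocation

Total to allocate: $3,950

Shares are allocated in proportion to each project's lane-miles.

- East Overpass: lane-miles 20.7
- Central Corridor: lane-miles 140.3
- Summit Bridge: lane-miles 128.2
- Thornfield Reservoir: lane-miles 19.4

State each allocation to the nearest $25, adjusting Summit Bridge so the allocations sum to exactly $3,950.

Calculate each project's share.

East Overpass: $275; Central Corridor: $1,800; Summit Bridge: $1,625; Thornfield Reservoir: $250

Total lane-miles = 308.6.
Proportional shares: East Overpass 20.7/308.6 × $3,950 = 264.95; Central Corridor 140.3/308.6 × $3,950 = 1,795.80; Summit Bridge 128.2/308.6 × $3,950 = 1,640.93; Thornfield Reservoir 19.4/308.6 × $3,950 = 248.31.
At nearest $25: East Overpass $275; Central Corridor $1,800; Summit Bridge $1,650; Thornfield Reservoir $250. Sum = $3,975.
Difference $3,950 − $3,975 = −$25 applied to Summit Bridge: Summit Bridge becomes $1,625.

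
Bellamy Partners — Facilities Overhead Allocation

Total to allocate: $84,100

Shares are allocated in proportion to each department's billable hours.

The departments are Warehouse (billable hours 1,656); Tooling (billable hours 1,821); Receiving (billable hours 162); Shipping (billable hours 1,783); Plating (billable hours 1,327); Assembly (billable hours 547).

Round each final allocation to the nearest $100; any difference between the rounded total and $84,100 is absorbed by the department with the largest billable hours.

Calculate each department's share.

Warehouse: $19,100 | Tooling: $20,900 | Receiving: $1,900 | Shipping: $20,600 | Plating: $15,300 | Assembly: $6,300

Billable hours total: 1,656 + 1,821 + 162 + 1,783 + 1,327 + 547 = 7,296.
Raw shares: Warehouse 19,088.49; Tooling 20,990.42; Receiving 1,867.35; Shipping 20,552.40; Plating 15,296.15; Assembly 6,305.19.
After rounding ($100): Warehouse $19,100; Tooling $21,000; Receiving $1,900; Shipping $20,600; Plating $15,300; Assembly $6,300. Sum = $84,200.
Difference $84,100 − $84,200 = −$100 applied to largest billable hours (Tooling): Tooling becomes $20,900.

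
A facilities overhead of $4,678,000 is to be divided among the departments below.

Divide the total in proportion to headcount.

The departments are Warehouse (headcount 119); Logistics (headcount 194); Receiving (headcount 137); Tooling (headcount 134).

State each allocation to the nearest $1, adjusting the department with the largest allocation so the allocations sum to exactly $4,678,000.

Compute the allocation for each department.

Headcount total: 584.
Unrounded shares: Warehouse 119/584 × $4,678,000 = 953,222.60; Logistics 194/584 × $4,678,000 = 1,553,993.15; Receiving 137/584 × $4,678,000 = 1,097,407.53; Tooling 134/584 × $4,678,000 = 1,073,376.71.
At nearest $1: Warehouse $953,223; Logistics $1,553,993; Receiving $1,097,408; Tooling $1,073,377. Sum = $4,678,001.
Difference $4,678,000 − $4,678,001 = −$1 applied to largest allocation (Logistics): Logistics becomes $1,553,992.

Warehouse: $953,223 · Logistics: $1,553,992 · Receiving: $1,097,408 · Tooling: $1,073,377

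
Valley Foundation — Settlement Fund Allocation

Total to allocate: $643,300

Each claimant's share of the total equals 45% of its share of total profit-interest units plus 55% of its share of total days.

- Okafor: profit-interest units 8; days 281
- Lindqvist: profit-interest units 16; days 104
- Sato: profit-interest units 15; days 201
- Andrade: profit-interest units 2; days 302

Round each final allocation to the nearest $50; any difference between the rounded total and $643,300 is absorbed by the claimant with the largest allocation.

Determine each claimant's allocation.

Profit-interest units total 41; days total 888.
Combined weights (45% profit-interest units + 55% days): Okafor 0.2618; Lindqvist 0.2400; Sato 0.2891; Andrade 0.2090.
Unrounded shares: Okafor 168,446.61; Lindqvist 154,407.55; Sato 185,995.65; Andrade 134,450.19.
At nearest $50: Okafor $168,450; Lindqvist $154,400; Sato $186,000; Andrade $134,450. Sum = $643,300.
Rounded total matches; no reconciliation needed.

Okafor: $168,450 · Lindqvist: $154,400 · Sato: $186,000 · Andrade: $134,450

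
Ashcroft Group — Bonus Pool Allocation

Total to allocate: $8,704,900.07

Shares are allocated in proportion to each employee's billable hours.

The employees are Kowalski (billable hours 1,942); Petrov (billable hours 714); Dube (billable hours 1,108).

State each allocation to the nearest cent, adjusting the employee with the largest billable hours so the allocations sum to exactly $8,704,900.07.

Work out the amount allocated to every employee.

Kowalski: $4,491,210.40; Petrov: $1,651,248.31; Dube: $2,562,441.36

Sum of billable hours: 1,942 + 714 + 1,108 = 3,764.
Proportional shares: Kowalski 4,491,210.3974; Petrov 1,651,248.3130; Dube 2,562,441.3596.
Rounded to nearest cent: Kowalski $4,491,210.40; Petrov $1,651,248.31; Dube $2,562,441.36. Sum = $8,704,900.07.
Rounded total matches; no reconciliation needed.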